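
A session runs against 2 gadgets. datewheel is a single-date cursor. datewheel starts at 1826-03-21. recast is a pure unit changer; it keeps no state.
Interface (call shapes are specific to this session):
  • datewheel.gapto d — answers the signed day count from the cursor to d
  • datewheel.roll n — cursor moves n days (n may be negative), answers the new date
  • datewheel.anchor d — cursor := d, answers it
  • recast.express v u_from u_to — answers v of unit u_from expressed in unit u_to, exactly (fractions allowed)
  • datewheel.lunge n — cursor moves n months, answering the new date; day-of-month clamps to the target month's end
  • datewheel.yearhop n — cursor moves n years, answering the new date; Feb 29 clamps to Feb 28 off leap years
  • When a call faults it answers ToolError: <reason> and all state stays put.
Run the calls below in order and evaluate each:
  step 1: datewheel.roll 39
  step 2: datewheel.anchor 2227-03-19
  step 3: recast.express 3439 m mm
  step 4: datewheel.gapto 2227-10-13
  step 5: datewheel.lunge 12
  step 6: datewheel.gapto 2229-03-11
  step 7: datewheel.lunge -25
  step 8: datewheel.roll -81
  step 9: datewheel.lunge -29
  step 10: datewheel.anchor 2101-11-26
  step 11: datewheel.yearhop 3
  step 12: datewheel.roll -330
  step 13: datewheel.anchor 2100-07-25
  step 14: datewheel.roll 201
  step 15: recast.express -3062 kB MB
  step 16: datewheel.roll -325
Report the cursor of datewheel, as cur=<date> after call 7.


Answer: cur=2226-02-19

Derivation:
$ datewheel.roll n→39
:: 1826-04-29
$ datewheel.anchor d→2227-03-19
:: 2227-03-19
$ recast.express v→3439 u_from→m u_to→mm
:: 3439000
$ datewheel.gapto d→2227-10-13
:: 208
$ datewheel.lunge n→12
:: 2228-03-19
$ datewheel.gapto d→2229-03-11
:: 357
$ datewheel.lunge n→-25
:: 2226-02-19
$ datewheel.roll n→-81
:: 2225-11-30
$ datewheel.lunge n→-29
:: 2223-06-30
$ datewheel.anchor d→2101-11-26
:: 2101-11-26
$ datewheel.yearhop n→3
:: 2104-11-26
$ datewheel.roll n→-330
:: 2104-01-01
$ datewheel.anchor d→2100-07-25
:: 2100-07-25
$ datewheel.roll n→201
:: 2101-02-11
$ recast.express v→-3062 u_from→kB u_to→MB
:: -1531/500
$ datewheel.roll n→-325
:: 2100-03-23


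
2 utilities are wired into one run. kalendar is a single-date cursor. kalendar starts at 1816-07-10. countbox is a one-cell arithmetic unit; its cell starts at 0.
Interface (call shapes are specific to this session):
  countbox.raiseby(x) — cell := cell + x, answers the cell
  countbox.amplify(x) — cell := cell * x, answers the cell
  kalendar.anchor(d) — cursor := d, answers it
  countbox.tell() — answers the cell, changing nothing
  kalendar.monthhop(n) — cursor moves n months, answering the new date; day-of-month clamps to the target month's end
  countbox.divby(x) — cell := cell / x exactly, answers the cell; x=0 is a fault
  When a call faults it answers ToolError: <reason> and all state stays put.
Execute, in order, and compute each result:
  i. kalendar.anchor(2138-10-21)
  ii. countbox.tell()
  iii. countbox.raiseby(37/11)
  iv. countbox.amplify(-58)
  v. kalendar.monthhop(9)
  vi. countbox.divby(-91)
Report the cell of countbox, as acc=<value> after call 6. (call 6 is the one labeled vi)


Answer: acc=2146/1001

Derivation:
>> kalendar.anchor(d='2138-10-21')
<< 2138-10-21
>> countbox.tell()
<< 0
>> countbox.raiseby(x='37/11')
<< 37/11
>> countbox.amplify(x='-58')
<< -2146/11
>> kalendar.monthhop(n='9')
<< 2139-07-21
>> countbox.divby(x='-91')
<< 2146/1001


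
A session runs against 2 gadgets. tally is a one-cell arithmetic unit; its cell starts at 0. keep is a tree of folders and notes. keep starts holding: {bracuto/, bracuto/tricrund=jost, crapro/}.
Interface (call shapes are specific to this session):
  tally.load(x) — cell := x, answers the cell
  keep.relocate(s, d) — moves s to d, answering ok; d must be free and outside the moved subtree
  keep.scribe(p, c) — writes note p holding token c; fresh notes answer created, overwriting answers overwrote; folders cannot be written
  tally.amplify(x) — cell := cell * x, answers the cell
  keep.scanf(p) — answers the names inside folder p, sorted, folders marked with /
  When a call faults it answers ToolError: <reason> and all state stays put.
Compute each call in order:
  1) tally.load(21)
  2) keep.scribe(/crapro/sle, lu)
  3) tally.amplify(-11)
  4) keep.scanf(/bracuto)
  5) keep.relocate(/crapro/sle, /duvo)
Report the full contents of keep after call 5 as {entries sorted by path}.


Answer: {bracuto/, bracuto/tricrund=jost, crapro/, duvo=lu}

Derivation:
Act: load[21]
Obs: 21
Act: scribe[/crapro/sle; lu]
Obs: created
Act: amplify[-11]
Obs: -231
Act: scanf[/bracuto]
Obs: [tricrund]
Act: relocate[/crapro/sle; /duvo]
Obs: ok


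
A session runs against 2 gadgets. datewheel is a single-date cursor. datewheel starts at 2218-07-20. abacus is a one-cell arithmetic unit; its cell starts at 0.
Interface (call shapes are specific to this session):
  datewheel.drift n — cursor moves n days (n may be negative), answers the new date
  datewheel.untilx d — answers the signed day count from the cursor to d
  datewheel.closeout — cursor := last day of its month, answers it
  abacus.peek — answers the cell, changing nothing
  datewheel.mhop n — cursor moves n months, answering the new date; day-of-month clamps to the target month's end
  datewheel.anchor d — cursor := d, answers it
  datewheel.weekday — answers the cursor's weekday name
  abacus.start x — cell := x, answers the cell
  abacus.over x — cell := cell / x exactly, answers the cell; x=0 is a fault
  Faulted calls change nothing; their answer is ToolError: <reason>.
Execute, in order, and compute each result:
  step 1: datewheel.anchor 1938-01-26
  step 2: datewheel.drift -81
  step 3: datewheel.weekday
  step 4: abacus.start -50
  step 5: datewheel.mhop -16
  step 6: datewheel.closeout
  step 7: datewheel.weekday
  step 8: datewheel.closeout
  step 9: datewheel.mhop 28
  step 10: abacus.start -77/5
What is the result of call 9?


Answer: 1938-11-30

Derivation:
% anchor(d: 1938-01-26) ~> 1938-01-26
% drift(n: -81) ~> 1937-11-06
% weekday() ~> Saturday
% start(x: -50) ~> -50
% mhop(n: -16) ~> 1936-07-06
% closeout() ~> 1936-07-31
% weekday() ~> Friday
% closeout() ~> 1936-07-31
% mhop(n: 28) ~> 1938-11-30
% start(x: -77/5) ~> -77/5


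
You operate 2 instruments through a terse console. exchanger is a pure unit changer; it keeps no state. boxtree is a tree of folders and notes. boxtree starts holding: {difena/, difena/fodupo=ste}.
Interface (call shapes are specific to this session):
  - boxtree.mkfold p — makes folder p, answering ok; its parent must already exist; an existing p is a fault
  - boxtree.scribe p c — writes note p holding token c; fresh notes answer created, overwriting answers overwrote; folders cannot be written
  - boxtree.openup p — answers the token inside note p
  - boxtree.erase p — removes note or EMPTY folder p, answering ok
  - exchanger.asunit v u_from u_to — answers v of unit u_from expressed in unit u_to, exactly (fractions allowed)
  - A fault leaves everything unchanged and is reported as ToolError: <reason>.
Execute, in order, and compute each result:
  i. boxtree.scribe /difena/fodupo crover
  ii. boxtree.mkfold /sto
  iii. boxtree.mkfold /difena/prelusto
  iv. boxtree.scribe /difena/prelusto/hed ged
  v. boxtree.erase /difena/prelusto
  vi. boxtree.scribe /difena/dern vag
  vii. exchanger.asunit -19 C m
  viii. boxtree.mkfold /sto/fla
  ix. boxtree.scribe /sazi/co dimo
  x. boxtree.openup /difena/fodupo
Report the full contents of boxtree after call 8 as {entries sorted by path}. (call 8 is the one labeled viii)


> boxtree.scribe p: /difena/fodupo c: crover
:: overwrote
> boxtree.mkfold p: /sto
:: ok
> boxtree.mkfold p: /difena/prelusto
:: ok
> boxtree.scribe p: /difena/prelusto/hed c: ged
:: created
> boxtree.erase p: /difena/prelusto
:: ToolError: not empty
> boxtree.scribe p: /difena/dern c: vag
:: created
> exchanger.asunit v: -19 u_from: C u_to: m
:: ToolError: incompatible units
> boxtree.mkfold p: /sto/fla
:: ok
> boxtree.scribe p: /sazi/co c: dimo
:: ToolError: no parent
> boxtree.openup p: /difena/fodupo
:: crover

Answer: {difena/, difena/dern=vag, difena/fodupo=crover, difena/prelusto/, difena/prelusto/hed=ged, sto/, sto/fla/}


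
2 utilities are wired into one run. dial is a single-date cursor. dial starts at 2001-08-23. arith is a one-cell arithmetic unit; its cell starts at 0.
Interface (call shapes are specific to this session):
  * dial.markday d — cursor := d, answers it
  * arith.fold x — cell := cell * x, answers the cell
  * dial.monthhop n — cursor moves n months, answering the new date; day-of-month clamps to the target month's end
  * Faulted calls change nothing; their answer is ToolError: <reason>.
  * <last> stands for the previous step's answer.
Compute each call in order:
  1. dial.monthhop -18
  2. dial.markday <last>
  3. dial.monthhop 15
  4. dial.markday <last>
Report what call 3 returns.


>> dial.monthhop(n: -18)
<< 2000-02-23
>> dial.markday(d: <last>)
<< 2000-02-23
>> dial.monthhop(n: 15)
<< 2001-05-23
>> dial.markday(d: <last>)
<< 2001-05-23

Answer: 2001-05-23


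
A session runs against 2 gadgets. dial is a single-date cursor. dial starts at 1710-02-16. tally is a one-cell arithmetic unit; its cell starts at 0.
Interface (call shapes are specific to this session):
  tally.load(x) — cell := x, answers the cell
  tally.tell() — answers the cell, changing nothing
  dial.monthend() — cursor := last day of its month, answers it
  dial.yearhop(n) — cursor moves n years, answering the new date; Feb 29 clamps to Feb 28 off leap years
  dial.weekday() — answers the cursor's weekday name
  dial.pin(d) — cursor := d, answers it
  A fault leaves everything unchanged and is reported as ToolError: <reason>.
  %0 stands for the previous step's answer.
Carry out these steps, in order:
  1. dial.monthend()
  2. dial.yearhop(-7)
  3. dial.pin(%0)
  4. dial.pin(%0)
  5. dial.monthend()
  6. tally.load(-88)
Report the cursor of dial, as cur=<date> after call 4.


Now I run dial.monthend(), yielding 1710-02-28.
Calling dial.yearhop using n: -7, and get 1703-02-28.
Using dial.pin using d: %0, and observe 1703-02-28.
Invoking dial.pin using d: %0, → 1703-02-28.
I call dial.monthend(), giving 1703-02-28.
I try tally.load using x: -88, → -88.

Answer: cur=1703-02-28


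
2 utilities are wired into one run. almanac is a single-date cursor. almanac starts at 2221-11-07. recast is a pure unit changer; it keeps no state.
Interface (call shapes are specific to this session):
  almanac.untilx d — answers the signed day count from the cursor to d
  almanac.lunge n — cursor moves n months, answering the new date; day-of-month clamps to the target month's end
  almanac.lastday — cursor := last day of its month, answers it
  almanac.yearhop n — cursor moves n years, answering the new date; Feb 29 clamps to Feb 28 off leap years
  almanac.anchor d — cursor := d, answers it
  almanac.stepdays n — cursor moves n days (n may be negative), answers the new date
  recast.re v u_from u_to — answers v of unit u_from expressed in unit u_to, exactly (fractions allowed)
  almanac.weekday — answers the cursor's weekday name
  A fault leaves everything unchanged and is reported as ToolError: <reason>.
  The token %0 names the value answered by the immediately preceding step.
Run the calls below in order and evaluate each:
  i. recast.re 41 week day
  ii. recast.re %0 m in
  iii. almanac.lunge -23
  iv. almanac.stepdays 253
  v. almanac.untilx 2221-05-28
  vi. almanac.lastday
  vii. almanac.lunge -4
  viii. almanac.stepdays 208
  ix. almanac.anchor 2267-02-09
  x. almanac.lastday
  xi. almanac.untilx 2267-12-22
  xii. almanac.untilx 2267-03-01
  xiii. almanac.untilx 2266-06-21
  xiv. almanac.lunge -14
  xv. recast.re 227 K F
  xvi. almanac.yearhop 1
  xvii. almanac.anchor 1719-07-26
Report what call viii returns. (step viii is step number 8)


Do: recast.re[v='41'; u_from='week'; u_to='day']
See: 287
Do: recast.re[v='%0'; u_from='m'; u_to='in']
See: 1435000/127
Do: almanac.lunge[n='-23']
See: 2219-12-07
Do: almanac.stepdays[n='253']
See: 2220-08-16
Do: almanac.untilx[d='2221-05-28']
See: 285
Do: almanac.lastday[]
See: 2220-08-31
Do: almanac.lunge[n='-4']
See: 2220-04-30
Do: almanac.stepdays[n='208']
See: 2220-11-24
Do: almanac.anchor[d='2267-02-09']
See: 2267-02-09
Do: almanac.lastday[]
See: 2267-02-28
Do: almanac.untilx[d='2267-12-22']
See: 297
Do: almanac.untilx[d='2267-03-01']
See: 1
Do: almanac.untilx[d='2266-06-21']
See: -252
Do: almanac.lunge[n='-14']
See: 2265-12-28
Do: recast.re[v='227'; u_from='K'; u_to='F']
See: -5107/100
Do: almanac.yearhop[n='1']
See: 2266-12-28
Do: almanac.anchor[d='1719-07-26']
See: 1719-07-26

Answer: 2220-11-24


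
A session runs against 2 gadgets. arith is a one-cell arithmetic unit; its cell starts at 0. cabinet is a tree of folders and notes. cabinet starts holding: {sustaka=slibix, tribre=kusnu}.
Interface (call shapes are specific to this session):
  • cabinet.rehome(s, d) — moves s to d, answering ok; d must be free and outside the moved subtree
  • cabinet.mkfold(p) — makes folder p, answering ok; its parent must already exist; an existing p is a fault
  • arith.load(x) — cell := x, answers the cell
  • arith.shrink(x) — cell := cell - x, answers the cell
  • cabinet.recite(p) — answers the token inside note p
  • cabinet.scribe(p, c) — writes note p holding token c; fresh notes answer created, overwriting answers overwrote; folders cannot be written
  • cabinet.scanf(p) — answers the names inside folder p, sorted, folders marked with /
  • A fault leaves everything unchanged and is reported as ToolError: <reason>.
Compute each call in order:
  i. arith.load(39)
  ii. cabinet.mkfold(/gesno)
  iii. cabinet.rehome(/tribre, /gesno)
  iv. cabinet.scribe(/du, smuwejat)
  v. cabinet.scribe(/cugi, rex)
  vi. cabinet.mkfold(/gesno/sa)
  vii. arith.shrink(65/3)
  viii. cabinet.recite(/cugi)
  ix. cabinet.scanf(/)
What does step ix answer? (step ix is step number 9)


Answer: [cugi, du, gesno/, sustaka, tribre]

Derivation:
>>> load x='39'
:: 39
>>> mkfold p='/gesno'
:: ok
>>> rehome s='/tribre' d='/gesno'
:: ToolError: exists
>>> scribe p='/du' c='smuwejat'
:: created
>>> scribe p='/cugi' c='rex'
:: created
>>> mkfold p='/gesno/sa'
:: ok
>>> shrink x='65/3'
:: 52/3
>>> recite p='/cugi'
:: rex
>>> scanf p='/'
:: [cugi, du, gesno/, sustaka, tribre]


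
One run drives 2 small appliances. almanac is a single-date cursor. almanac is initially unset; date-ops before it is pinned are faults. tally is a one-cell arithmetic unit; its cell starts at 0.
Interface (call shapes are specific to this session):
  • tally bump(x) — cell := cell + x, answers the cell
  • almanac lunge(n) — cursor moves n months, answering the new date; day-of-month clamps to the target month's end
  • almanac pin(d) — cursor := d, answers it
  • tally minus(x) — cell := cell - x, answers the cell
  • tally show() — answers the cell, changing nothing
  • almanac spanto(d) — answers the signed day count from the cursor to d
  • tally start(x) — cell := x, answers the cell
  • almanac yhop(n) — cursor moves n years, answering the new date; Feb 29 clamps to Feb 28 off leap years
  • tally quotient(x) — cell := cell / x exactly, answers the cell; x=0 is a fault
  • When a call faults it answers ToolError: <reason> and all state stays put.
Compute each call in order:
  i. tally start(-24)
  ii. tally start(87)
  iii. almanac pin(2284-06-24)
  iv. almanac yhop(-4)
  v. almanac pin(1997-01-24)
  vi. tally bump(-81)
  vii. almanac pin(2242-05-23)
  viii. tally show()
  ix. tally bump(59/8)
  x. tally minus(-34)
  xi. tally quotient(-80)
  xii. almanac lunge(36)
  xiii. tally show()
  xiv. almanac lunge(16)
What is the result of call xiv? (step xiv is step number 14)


CALL tally start[x→-24]
RET  -24
CALL tally start[x→87]
RET  87
CALL almanac pin[d→2284-06-24]
RET  2284-06-24
CALL almanac yhop[n→-4]
RET  2280-06-24
CALL almanac pin[d→1997-01-24]
RET  1997-01-24
CALL tally bump[x→-81]
RET  6
CALL almanac pin[d→2242-05-23]
RET  2242-05-23
CALL tally show[]
RET  6
CALL tally bump[x→59/8]
RET  107/8
CALL tally minus[x→-34]
RET  379/8
CALL tally quotient[x→-80]
RET  -379/640
CALL almanac lunge[n→36]
RET  2245-05-23
CALL tally show[]
RET  -379/640
CALL almanac lunge[n→16]
RET  2246-09-23

Answer: 2246-09-23


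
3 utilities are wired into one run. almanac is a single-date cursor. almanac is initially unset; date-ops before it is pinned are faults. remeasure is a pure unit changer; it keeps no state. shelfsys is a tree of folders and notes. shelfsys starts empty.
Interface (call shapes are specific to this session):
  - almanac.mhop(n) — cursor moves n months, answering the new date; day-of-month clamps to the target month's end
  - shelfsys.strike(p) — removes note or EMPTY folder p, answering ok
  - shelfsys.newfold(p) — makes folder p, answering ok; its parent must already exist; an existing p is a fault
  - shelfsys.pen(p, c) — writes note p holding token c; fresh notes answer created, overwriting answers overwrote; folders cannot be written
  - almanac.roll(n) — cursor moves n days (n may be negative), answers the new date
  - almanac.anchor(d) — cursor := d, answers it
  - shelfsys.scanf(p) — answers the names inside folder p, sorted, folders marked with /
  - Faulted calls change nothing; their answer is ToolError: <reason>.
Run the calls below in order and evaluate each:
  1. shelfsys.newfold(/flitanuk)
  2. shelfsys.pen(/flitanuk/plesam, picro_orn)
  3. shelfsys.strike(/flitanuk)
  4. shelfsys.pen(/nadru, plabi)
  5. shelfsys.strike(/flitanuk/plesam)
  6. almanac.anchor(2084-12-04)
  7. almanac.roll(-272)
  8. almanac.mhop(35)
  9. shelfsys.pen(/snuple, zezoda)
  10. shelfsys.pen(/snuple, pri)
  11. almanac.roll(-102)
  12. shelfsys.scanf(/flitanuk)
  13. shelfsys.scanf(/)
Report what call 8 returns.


>>> newfold p: /flitanuk
= ok
>>> pen p: /flitanuk/plesam c: picro_orn
= created
>>> strike p: /flitanuk
= ToolError: not empty
>>> pen p: /nadru c: plabi
= created
>>> strike p: /flitanuk/plesam
= ok
>>> anchor d: 2084-12-04
= 2084-12-04
>>> roll n: -272
= 2084-03-07
>>> mhop n: 35
= 2087-02-07
>>> pen p: /snuple c: zezoda
= created
>>> pen p: /snuple c: pri
= overwrote
>>> roll n: -102
= 2086-10-28
>>> scanf p: /flitanuk
= []
>>> scanf p: /
= [flitanuk/, nadru, snuple]

Answer: 2087-02-07


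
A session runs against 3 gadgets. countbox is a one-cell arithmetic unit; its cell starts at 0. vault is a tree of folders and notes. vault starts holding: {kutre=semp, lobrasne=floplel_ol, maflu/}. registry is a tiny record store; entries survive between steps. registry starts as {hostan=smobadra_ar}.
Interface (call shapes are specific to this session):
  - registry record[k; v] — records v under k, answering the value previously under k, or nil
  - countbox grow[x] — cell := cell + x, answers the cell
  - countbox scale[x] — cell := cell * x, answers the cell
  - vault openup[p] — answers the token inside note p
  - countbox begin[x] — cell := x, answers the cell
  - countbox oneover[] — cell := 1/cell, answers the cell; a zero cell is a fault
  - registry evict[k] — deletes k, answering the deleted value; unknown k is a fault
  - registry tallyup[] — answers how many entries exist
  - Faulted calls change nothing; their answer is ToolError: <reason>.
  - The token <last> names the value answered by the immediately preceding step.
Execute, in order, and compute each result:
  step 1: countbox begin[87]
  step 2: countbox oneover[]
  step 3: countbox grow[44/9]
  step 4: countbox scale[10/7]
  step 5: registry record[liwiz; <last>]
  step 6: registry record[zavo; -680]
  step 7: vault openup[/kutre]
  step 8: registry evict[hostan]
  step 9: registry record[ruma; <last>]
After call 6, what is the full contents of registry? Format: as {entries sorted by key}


// 1. countbox begin(x=87) == 87
// 2. countbox oneover() == 1/87
// 3. countbox grow(x=44/9) == 1279/261
// 4. countbox scale(x=10/7) == 12790/1827
// 5. registry record(k=liwiz, v=<last>) == nil
// 6. registry record(k=zavo, v=-680) == nil
// 7. vault openup(p=/kutre) == semp
// 8. registry evict(k=hostan) == smobadra_ar
// 9. registry record(k=ruma, v=<last>) == nil

Answer: {hostan=smobadra_ar, liwiz=12790/1827, zavo=-680}


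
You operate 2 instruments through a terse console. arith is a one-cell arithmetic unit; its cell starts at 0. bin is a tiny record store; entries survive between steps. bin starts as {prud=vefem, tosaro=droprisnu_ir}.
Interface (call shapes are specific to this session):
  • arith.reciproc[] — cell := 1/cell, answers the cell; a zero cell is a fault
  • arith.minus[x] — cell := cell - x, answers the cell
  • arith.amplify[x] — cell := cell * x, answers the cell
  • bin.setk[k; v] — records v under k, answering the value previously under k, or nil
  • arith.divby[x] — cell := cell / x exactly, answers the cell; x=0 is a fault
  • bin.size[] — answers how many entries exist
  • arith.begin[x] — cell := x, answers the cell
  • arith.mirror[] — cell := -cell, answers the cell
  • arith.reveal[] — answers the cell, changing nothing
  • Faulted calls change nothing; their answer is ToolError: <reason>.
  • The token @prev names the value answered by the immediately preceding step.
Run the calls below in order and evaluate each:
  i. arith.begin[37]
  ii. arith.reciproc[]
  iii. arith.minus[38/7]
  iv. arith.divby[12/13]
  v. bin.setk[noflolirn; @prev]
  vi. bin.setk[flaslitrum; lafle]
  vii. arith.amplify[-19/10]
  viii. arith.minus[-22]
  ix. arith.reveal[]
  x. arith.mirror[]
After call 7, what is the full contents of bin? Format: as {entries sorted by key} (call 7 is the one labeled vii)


[in] begin x='37'
  37
[in] reciproc
  1/37
[in] minus x='38/7'
  -1399/259
[in] divby x='12/13'
  -18187/3108
[in] setk k='noflolirn' v='@prev'
  nil
[in] setk k='flaslitrum' v='lafle'
  nil
[in] amplify x='-19/10'
  345553/31080
[in] minus x='-22'
  1029313/31080
[in] reveal
  1029313/31080
[in] mirror
  -1029313/31080

Answer: {flaslitrum=lafle, noflolirn=-18187/3108, prud=vefem, tosaro=droprisnu_ir}


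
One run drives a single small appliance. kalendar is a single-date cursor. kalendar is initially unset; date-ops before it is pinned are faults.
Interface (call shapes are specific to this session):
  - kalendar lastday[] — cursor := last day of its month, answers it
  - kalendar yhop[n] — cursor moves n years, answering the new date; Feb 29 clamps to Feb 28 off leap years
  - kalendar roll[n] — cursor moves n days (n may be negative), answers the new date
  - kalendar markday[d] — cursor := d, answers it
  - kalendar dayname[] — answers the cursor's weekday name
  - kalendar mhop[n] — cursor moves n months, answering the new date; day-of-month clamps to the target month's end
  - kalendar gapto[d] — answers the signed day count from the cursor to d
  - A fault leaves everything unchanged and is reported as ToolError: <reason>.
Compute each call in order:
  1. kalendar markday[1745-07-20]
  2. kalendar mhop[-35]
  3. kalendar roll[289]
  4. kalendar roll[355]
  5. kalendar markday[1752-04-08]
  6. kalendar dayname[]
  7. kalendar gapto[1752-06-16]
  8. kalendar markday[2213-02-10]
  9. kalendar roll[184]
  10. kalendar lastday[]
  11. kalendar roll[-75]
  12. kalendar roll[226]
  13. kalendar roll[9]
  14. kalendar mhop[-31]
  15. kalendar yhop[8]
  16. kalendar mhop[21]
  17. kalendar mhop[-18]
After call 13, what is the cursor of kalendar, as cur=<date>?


! 1. kalendar markday(d→1745-07-20) => 1745-07-20
! 2. kalendar mhop(n→-35) => 1742-08-20
! 3. kalendar roll(n→289) => 1743-06-05
! 4. kalendar roll(n→355) => 1744-05-25
! 5. kalendar markday(d→1752-04-08) => 1752-04-08
! 6. kalendar dayname() => Saturday
! 7. kalendar gapto(d→1752-06-16) => 69
! 8. kalendar markday(d→2213-02-10) => 2213-02-10
! 9. kalendar roll(n→184) => 2213-08-13
! 10. kalendar lastday() => 2213-08-31
! 11. kalendar roll(n→-75) => 2213-06-17
! 12. kalendar roll(n→226) => 2214-01-29
! 13. kalendar roll(n→9) => 2214-02-07
! 14. kalendar mhop(n→-31) => 2211-07-07
! 15. kalendar yhop(n→8) => 2219-07-07
! 16. kalendar mhop(n→21) => 2221-04-07
! 17. kalendar mhop(n→-18) => 2219-10-07

Answer: cur=2214-02-07


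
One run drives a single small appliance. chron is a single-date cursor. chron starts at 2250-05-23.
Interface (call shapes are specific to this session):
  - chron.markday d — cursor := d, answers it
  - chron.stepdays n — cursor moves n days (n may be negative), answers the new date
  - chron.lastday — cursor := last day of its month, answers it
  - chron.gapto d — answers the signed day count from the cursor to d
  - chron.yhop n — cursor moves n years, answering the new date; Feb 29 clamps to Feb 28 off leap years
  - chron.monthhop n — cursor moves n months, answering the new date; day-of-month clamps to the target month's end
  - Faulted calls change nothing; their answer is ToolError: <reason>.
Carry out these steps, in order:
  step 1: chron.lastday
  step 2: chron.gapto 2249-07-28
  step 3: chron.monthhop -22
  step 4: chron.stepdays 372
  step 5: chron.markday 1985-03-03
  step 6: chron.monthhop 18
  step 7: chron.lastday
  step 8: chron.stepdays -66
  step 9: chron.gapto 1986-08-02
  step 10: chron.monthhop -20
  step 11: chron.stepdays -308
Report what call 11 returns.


·→ lastday()
·← 2250-05-31
·→ gapto(d=2249-07-28)
·← -307
·→ monthhop(n=-22)
·← 2248-07-31
·→ stepdays(n=372)
·← 2249-08-07
·→ markday(d=1985-03-03)
·← 1985-03-03
·→ monthhop(n=18)
·← 1986-09-03
·→ lastday()
·← 1986-09-30
·→ stepdays(n=-66)
·← 1986-07-26
·→ gapto(d=1986-08-02)
·← 7
·→ monthhop(n=-20)
·← 1984-11-26
·→ stepdays(n=-308)
·← 1984-01-23

Answer: 1984-01-23


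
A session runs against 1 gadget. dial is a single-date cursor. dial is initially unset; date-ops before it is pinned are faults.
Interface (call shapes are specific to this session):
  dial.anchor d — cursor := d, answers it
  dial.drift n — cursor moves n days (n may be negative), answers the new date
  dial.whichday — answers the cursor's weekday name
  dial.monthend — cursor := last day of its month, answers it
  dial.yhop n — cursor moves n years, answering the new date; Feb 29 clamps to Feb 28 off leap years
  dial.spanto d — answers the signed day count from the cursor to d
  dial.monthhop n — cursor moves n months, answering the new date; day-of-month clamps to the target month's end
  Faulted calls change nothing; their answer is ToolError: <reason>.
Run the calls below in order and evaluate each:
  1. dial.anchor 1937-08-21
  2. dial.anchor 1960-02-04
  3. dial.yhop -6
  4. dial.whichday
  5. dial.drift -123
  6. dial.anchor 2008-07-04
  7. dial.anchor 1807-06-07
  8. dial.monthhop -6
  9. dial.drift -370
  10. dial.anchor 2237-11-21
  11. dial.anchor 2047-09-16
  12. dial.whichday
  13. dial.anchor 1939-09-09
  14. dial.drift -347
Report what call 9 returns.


Answer: 1805-12-02

Derivation:
→ anchor(d=1937-08-21)
← 1937-08-21
→ anchor(d=1960-02-04)
← 1960-02-04
→ yhop(n=-6)
← 1954-02-04
→ whichday()
← Thursday
→ drift(n=-123)
← 1953-10-04
→ anchor(d=2008-07-04)
← 2008-07-04
→ anchor(d=1807-06-07)
← 1807-06-07
→ monthhop(n=-6)
← 1806-12-07
→ drift(n=-370)
← 1805-12-02
→ anchor(d=2237-11-21)
← 2237-11-21
→ anchor(d=2047-09-16)
← 2047-09-16
→ whichday()
← Monday
→ anchor(d=1939-09-09)
← 1939-09-09
→ drift(n=-347)
← 1938-09-27


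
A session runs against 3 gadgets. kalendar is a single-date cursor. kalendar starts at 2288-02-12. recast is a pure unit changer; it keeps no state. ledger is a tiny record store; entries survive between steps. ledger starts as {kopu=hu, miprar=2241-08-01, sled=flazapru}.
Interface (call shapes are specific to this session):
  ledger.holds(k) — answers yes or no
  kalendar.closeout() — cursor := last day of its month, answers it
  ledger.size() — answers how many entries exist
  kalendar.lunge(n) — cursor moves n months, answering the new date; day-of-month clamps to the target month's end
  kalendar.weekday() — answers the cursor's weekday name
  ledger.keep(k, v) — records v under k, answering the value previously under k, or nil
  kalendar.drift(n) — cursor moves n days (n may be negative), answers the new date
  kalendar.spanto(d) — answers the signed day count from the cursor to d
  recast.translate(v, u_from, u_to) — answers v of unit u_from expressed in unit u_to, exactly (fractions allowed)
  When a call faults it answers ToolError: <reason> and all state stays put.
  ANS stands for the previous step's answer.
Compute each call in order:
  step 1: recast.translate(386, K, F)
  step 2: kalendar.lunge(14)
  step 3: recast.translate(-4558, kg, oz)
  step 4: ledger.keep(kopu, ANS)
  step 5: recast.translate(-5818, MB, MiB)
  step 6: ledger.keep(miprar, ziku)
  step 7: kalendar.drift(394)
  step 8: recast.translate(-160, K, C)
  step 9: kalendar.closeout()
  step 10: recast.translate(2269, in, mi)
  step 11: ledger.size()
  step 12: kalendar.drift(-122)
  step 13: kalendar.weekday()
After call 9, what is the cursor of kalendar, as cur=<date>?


Answer: cur=2290-05-31

Derivation:
Invoking translate(v→386, u_from→K, u_to→F): 23513/100.
I run lunge(n→14), and observe 2289-04-12.
Calling translate(v→-4558, u_from→kg, u_to→oz), and observe -7292800000000/45359237.
I use keep(k→kopu, v→ANS), and observe hu.
Calling translate(v→-5818, u_from→MB, u_to→MiB), and observe -45453125/8192.
I invoke keep(k→miprar, v→ziku), yielding 2241-08-01.
I run drift(n→394), which returns 2290-05-11.
I invoke translate(v→-160, u_from→K, u_to→C), → -8663/20.
Then closeout(), and get 2290-05-31.
Now I run translate(v→2269, u_from→in, u_to→mi), giving 2269/63360.
Calling size, and see 3.
I try drift(n→-122), and see 2290-01-29.
I try weekday, and observe Wednesday.


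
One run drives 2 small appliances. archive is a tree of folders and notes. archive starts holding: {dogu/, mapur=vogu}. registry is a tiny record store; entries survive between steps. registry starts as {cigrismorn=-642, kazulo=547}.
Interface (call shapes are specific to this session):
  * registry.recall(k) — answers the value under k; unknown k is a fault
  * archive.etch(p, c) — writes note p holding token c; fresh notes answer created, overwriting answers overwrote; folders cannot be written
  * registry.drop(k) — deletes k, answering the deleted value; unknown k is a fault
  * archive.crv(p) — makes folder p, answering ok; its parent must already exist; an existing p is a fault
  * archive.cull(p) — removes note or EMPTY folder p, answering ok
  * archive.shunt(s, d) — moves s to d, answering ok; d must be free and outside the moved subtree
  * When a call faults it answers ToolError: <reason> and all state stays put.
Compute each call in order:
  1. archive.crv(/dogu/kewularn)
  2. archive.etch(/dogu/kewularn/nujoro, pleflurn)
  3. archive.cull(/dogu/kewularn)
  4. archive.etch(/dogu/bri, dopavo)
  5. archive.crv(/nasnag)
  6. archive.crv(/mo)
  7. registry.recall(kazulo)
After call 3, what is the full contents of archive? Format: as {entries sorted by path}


! archive.crv(p→/dogu/kewularn) -> ok
! archive.etch(p→/dogu/kewularn/nujoro, c→pleflurn) -> created
! archive.cull(p→/dogu/kewularn) -> ToolError: not empty
! archive.etch(p→/dogu/bri, c→dopavo) -> created
! archive.crv(p→/nasnag) -> ok
! archive.crv(p→/mo) -> ok
! registry.recall(k→kazulo) -> 547

Answer: {dogu/, dogu/kewularn/, dogu/kewularn/nujoro=pleflurn, mapur=vogu}


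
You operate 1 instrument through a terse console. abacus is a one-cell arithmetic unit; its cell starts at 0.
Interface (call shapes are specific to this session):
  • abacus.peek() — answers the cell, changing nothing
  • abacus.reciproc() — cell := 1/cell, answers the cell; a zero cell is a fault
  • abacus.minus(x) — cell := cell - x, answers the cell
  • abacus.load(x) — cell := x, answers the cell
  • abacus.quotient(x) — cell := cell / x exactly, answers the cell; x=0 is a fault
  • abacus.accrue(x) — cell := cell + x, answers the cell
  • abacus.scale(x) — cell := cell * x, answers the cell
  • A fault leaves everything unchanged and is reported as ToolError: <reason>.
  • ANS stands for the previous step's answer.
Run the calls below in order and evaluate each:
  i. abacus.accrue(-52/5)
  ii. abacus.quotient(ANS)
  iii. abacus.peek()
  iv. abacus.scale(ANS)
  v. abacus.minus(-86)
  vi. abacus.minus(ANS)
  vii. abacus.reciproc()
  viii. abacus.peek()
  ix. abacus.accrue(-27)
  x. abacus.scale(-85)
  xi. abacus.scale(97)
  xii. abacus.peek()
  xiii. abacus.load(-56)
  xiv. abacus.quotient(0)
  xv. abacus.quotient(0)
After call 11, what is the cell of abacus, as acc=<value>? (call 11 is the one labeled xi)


-> abacus.accrue(x→-52/5)
<- -52/5
-> abacus.quotient(x→ANS)
<- 1
-> abacus.peek()
<- 1
-> abacus.scale(x→ANS)
<- 1
-> abacus.minus(x→-86)
<- 87
-> abacus.minus(x→ANS)
<- 0
-> abacus.reciproc()
<- ToolError: reciprocal of zero
-> abacus.peek()
<- 0
-> abacus.accrue(x→-27)
<- -27
-> abacus.scale(x→-85)
<- 2295
-> abacus.scale(x→97)
<- 222615
-> abacus.peek()
<- 222615
-> abacus.load(x→-56)
<- -56
-> abacus.quotient(x→0)
<- ToolError: division by zero
-> abacus.quotient(x→0)
<- ToolError: division by zero

Answer: acc=222615


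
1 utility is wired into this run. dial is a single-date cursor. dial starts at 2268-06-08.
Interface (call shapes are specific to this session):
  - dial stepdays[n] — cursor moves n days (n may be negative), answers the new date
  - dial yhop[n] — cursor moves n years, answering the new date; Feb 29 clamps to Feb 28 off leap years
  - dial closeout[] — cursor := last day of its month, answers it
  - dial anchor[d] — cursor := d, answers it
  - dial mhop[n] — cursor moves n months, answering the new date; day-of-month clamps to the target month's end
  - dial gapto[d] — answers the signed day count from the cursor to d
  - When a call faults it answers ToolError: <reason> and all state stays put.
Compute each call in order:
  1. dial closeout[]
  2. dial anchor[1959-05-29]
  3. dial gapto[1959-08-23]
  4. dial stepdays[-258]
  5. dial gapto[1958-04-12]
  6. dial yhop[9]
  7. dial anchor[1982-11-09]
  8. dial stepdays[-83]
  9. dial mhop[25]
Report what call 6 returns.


CALL dial closeout[]
RET  2268-06-30
CALL dial anchor[d: 1959-05-29]
RET  1959-05-29
CALL dial gapto[d: 1959-08-23]
RET  86
CALL dial stepdays[n: -258]
RET  1958-09-13
CALL dial gapto[d: 1958-04-12]
RET  -154
CALL dial yhop[n: 9]
RET  1967-09-13
CALL dial anchor[d: 1982-11-09]
RET  1982-11-09
CALL dial stepdays[n: -83]
RET  1982-08-18
CALL dial mhop[n: 25]
RET  1984-09-18

Answer: 1967-09-13


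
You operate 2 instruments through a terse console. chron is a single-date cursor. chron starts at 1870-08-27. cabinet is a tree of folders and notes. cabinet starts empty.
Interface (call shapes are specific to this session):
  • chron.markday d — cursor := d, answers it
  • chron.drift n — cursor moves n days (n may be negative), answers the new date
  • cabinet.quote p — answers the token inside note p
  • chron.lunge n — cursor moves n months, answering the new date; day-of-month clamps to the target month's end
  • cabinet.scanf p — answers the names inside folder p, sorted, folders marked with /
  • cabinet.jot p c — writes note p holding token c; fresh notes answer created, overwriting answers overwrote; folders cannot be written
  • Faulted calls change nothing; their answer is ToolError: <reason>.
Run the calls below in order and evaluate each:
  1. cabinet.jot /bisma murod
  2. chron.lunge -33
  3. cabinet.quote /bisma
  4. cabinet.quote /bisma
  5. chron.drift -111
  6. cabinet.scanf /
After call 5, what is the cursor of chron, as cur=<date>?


>> cabinet.jot(p→/bisma, c→murod)
<< created
>> chron.lunge(n→-33)
<< 1867-11-27
>> cabinet.quote(p→/bisma)
<< murod
>> cabinet.quote(p→/bisma)
<< murod
>> chron.drift(n→-111)
<< 1867-08-08
>> cabinet.scanf(p→/)
<< [bisma]

Answer: cur=1867-08-08


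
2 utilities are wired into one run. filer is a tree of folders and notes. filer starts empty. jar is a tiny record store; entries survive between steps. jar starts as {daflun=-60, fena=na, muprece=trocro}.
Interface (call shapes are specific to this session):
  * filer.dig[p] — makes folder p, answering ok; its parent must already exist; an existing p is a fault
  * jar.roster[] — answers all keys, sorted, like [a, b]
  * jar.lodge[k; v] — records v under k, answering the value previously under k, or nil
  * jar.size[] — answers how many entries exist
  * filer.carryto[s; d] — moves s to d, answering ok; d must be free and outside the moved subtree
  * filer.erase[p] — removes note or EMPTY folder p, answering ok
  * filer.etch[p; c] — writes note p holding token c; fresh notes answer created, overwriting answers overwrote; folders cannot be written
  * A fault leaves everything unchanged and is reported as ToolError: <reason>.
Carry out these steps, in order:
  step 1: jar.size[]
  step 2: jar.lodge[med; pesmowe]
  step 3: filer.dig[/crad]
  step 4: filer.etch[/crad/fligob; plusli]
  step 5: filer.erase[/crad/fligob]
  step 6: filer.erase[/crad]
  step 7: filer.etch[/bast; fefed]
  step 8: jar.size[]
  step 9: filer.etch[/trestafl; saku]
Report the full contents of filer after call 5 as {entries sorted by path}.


> jar.size
= 3
> jar.lodge k=med v=pesmowe
= nil
> filer.dig p=/crad
= ok
> filer.etch p=/crad/fligob c=plusli
= created
> filer.erase p=/crad/fligob
= ok
> filer.erase p=/crad
= ok
> filer.etch p=/bast c=fefed
= created
> jar.size
= 4
> filer.etch p=/trestafl c=saku
= created

Answer: {crad/}


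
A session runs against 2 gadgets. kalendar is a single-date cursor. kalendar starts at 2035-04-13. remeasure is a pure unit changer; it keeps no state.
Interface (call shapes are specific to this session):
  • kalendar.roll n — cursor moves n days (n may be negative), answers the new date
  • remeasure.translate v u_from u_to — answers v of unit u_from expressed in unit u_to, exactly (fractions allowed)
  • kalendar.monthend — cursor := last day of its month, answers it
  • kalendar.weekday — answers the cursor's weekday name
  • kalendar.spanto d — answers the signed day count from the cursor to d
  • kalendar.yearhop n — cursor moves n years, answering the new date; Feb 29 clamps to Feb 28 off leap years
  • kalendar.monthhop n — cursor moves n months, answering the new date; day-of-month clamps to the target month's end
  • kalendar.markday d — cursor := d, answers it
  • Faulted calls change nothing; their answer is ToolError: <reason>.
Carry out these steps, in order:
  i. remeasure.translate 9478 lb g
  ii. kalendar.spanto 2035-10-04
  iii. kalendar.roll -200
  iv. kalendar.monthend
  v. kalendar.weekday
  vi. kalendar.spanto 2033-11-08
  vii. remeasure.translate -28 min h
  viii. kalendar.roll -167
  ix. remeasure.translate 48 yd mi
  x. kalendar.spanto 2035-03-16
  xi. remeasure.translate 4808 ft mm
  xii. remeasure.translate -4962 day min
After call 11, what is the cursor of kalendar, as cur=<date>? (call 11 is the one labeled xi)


==> remeasure.translate(v→9478, u_from→lb, u_to→g)
<== 214957424143/50000
==> kalendar.spanto(d→2035-10-04)
<== 174
==> kalendar.roll(n→-200)
<== 2034-09-25
==> kalendar.monthend()
<== 2034-09-30
==> kalendar.weekday()
<== Saturday
==> kalendar.spanto(d→2033-11-08)
<== -326
==> remeasure.translate(v→-28, u_from→min, u_to→h)
<== -7/15
==> kalendar.roll(n→-167)
<== 2034-04-16
==> remeasure.translate(v→48, u_from→yd, u_to→mi)
<== 3/110
==> kalendar.spanto(d→2035-03-16)
<== 334
==> remeasure.translate(v→4808, u_from→ft, u_to→mm)
<== 7327392/5
==> remeasure.translate(v→-4962, u_from→day, u_to→min)
<== -7145280

Answer: cur=2034-04-16


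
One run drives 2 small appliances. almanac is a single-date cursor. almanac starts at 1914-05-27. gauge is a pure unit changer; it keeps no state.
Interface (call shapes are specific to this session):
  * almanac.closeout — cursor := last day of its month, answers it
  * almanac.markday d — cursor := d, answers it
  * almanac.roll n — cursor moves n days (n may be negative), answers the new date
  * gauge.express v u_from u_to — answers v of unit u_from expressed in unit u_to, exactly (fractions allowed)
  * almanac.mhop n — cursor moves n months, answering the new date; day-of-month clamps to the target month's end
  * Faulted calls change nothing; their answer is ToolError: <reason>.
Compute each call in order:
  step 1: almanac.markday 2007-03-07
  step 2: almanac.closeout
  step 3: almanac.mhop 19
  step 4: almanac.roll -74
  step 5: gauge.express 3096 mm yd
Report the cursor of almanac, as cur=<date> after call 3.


>>> markday d: 2007-03-07
[out] 2007-03-07
>>> closeout
[out] 2007-03-31
>>> mhop n: 19
[out] 2008-10-31
>>> roll n: -74
[out] 2008-08-18
>>> express v: 3096 u_from: mm u_to: yd
[out] 430/127

Answer: cur=2008-10-31
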